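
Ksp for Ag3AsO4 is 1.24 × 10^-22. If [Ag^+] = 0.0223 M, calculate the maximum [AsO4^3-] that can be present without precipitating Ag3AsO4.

Ag3AsO4(s) <=> 3 Ag^+ + AsO4^3-
Ksp = [Ag^+]^3[AsO4^3-]
Precipitation begins when Q = Ksp. With [Ag^+] = 0.0223 M:
1.24 × 10^-22 = (0.0223)^3 × [AsO4^3-]
[AsO4^3-] = (1.24 × 10^-22 / 1.109 x 10^-5) = 1.12 × 10^-17 M

[AsO4^3-] ≈ 1.12 × 10^-17 M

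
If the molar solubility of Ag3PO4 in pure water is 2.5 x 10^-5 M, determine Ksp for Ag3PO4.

Ag3PO4(s) <=> 3 Ag^+ + PO4^3-
For each mole of Ag3PO4 that dissolves: [Ag^+] = 3s, [PO4^3-] = s.
Ksp = [Ag^+]^3[PO4^3-]
So Ksp = (3s)^3 × s = 27s^4
Ksp = 27 × (2.5 x 10^-5)^4 = 1.1 x 10^-17

1.1 × 10^-17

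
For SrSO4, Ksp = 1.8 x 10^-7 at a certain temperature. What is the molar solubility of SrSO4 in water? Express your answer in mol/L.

SrSO4(s) ⇌ Sr^2+(aq) + SO4^2-(aq)
Ksp = [Sr^2+][SO4^2-]
For each mole of SrSO4 that dissolves: [Sr^2+] = s, [SO4^2-] = s.
Ksp = s^2
s = √(1.8 x 10^-7) = 4.2 × 10^-4 M

4.2 x 10^-4 M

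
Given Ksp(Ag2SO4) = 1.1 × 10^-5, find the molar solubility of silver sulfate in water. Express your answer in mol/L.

s ≈ 1.4 × 10^-2 M

Ag2SO4(s) ⇌ 2 Ag^+(aq) + SO4^2-(aq)
Ksp = [Ag^+]^2[SO4^2-]
If s mol/L of Ag2SO4 dissolves, [Ag^+] = 2s and [SO4^2-] = s.
So Ksp = (2s)^2 × s = 4s^3
s^3 = 1.1 × 10^-5 / 4, so s = 1.4 × 10^-2 M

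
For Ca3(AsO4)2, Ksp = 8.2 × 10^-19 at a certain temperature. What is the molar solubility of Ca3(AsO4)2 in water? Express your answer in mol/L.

Ca3(AsO4)2(s) ⇌ 3 Ca^2+ + 2 AsO4^3-
Ksp = [Ca^2+]^3[AsO4^3-]^2
For each mole of Ca3(AsO4)2 that dissolves: [Ca^2+] = 3s, [AsO4^3-] = 2s.
So Ksp = (3s)^3 × (2s)^2 = 108s^5
s^5 = 8.2 × 10^-19 / 108, so s = 9.5 × 10^-5 M

s ≈ 9.5 × 10^-5 M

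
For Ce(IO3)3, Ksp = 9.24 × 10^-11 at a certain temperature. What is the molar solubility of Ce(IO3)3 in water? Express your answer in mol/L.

1.36 x 10^-3 M

Ce(IO3)3(s) ⇌ Ce^3+(aq) + 3 IO3^-(aq)
Ksp = [Ce^3+][IO3^-]^3
If s mol/L of Ce(IO3)3 dissolves, [Ce^3+] = s and [IO3^-] = 3s.
So Ksp = s × (3s)^3 = 27s^4
s^4 = 9.24 × 10^-11 / 27, so s = 1.36 x 10^-3 M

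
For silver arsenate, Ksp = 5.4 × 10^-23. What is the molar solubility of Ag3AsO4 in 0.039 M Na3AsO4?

Ag3AsO4(s) <=> 3 Ag^+(aq) + AsO4^3-(aq)
Ksp = [Ag^+]^3[AsO4^3-]
Let s be the molar solubility in this solution. [Ag^+] = 3s, [AsO4^3-] = 0.039 + s ≈ 0.039 (common-ion effect: AsO4^3- is already 0.039 M).
Ksp ≈ (3s)^3 × 0.039
s = 3.7 × 10^-8 M
Check: s = 3.7 × 10^-8 ≪ 0.039, so the approximation is valid.

s = 3.7 × 10^-8 M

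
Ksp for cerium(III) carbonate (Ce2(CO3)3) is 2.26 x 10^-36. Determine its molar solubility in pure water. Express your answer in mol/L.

s = 2.91 × 10^-8 M

Ce2(CO3)3(s) <=> 2 Ce^3+ + 3 CO3^2-
Ksp = [Ce^3+]^2[CO3^2-]^3
For each mole of Ce2(CO3)3 that dissolves: [Ce^3+] = 2s, [CO3^2-] = 3s.
Ksp = (2s)^2(3s)^3 = 108s^5
s^5 = 2.26 x 10^-36 / 108, so s = 2.91 × 10^-8 M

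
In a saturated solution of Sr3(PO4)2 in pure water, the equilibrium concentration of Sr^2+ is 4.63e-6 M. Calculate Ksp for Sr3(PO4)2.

9.46e-28

Sr3(PO4)2(s) ⇌ 3 Sr^2+(aq) + 2 PO4^3-(aq)
Stoichiometry gives [PO4^3-] = (2/3)[Sr^2+] = 3.087 × 10^-6 M.
Ksp = [Sr^2+]^3[PO4^3-]^2
Ksp = (4.63 × 10^-6)^3 × (3.087 × 10^-6)^2 = 9.46 × 10^-28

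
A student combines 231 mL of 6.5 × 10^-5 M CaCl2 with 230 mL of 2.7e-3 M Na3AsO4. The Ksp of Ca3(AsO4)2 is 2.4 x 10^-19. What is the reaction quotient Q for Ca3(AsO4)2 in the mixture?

Q = 6.3e-20

Total volume = 231 + 230 = 461 mL.
[Ca^2+] = 6.5 × 10^-5 × (231/461) = 3.26 × 10^-5 M
[AsO4^3-] = 2.7 × 10^-3 × (230/461) = 1.35 x 10^-3 M
Ca3(AsO4)2(s) ⇌ 3 Ca^2+(aq) + 2 AsO4^3-(aq), so Q = [Ca^2+]^3[AsO4^3-]^2
Q = (3.26 × 10^-5)^3(1.35 × 10^-3)^2 = 6.3 × 10^-20
Q < Ksp, so no precipitate of Ca3(AsO4)2 forms.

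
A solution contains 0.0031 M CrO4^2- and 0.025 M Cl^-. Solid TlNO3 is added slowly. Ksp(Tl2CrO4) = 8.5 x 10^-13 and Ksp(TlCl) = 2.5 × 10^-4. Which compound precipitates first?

Each salt begins to precipitate when Q = Ksp, i.e. when [Tl^+] reaches its threshold.
For Tl2CrO4: 8.5 x 10^-13 = 0.0031 × [Tl^+]^2  ⇒  [Tl^+] = 1.7 × 10^-5 M.
For TlCl: 2.5 × 10^-4 = 0.025 × [Tl^+]  ⇒  [Tl^+] = 1.0 x 10^-2 M.
The salt with the lower threshold [Tl^+] precipitates first: Tl2CrO4.

Tl2CrO4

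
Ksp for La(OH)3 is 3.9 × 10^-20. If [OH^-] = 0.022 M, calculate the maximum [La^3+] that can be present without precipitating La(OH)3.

La(OH)3(s) ⇌ La^3+ + 3 OH^-
Ksp = [La^3+][OH^-]^3
Precipitation begins when Q = Ksp. With [OH^-] = 0.022 M:
3.9 × 10^-20 = (0.022)^3 × [La^3+]
[La^3+] = (3.9 × 10^-20 / 1.06 × 10^-5) = 3.7 × 10^-15 M

[La^3+] = 3.7e-15 M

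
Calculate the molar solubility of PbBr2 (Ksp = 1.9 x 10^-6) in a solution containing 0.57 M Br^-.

PbBr2(s) ⇌ Pb^2+(aq) + 2 Br^-(aq)
Ksp = [Pb^2+][Br^-]^2
Let s be the molar solubility in this solution. [Pb^2+] = s, [Br^-] = 0.57 + 2s ≈ 0.57 (since the Br^- already present dominates).
Ksp ≈ s × (0.57)^2
s = 5.8 × 10^-6 M
Check: 2s = 1.2 × 10^-5 ≪ 0.57, so the approximation is valid.

s ≈ 5.8e-6 M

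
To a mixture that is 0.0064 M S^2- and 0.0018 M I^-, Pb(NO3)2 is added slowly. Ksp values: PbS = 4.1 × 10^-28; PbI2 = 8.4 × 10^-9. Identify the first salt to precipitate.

Precipitation of each salt starts when its ion product equals its Ksp.
For PbS: 4.1 × 10^-28 = 0.0064 × [Pb^2+]  ⇒  [Pb^2+] = 6.4 × 10^-26 M.
For PbI2: 8.4 × 10^-9 = (0.0018)^2 × [Pb^2+]  ⇒  [Pb^2+] = 2.6 x 10^-3 M.
The salt with the lower threshold [Pb^2+] precipitates first: PbS.

PbS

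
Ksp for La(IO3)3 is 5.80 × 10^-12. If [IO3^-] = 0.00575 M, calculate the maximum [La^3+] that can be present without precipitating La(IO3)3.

[La^3+] = 3.05 × 10^-5 M

La(IO3)3(s) ⇌ La^3+(aq) + 3 IO3^-(aq)
Ksp = [La^3+][IO3^-]^3
Precipitation begins when Q = Ksp. With [IO3^-] = 0.00575 M:
5.80 × 10^-12 = (0.00575)^3 × [La^3+]
[La^3+] = (5.80 × 10^-12 / 1.901 × 10^-7) = 3.05 x 10^-5 M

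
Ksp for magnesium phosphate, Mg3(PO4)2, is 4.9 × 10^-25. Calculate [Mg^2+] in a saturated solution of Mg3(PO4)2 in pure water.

1.6 x 10^-5 M

Mg3(PO4)2(s) ⇌ 3 Mg^2+(aq) + 2 PO4^3-(aq)
Ksp = [Mg^2+]^3[PO4^3-]^2
Let s = molar solubility. Then [Mg^2+] = 3s and [PO4^3-] = 2s.
Ksp = (3s)^3(2s)^2 = 108s^5
s = (4.9 × 10^-25 / 108)^(1/5) = 5.39 x 10^-6 M
[Mg^2+] = 3s = 1.6 x 10^-5 M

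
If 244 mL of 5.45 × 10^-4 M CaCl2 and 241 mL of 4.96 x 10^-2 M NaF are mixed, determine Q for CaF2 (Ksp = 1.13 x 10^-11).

Total volume = 244 + 241 = 485 mL.
[Ca^2+] = 5.45 x 10^-4 × (244/485) = 2.742 x 10^-4 M
[F^-] = 4.96 × 10^-2 × (241/485) = 2.465 × 10^-2 M
CaF2(s) ⇌ Ca^2+ + 2 F^-, so Q = [Ca^2+][F^-]^2
Q = (2.742 × 10^-4)(2.465 × 10^-2)^2 = 1.67 × 10^-7
Q > Ksp, so CaF2 will precipitate.

Q ≈ 1.67 × 10^-7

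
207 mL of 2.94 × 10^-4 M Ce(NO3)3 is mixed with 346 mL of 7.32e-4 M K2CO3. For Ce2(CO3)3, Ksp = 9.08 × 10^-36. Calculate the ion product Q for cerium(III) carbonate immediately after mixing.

Q ≈ 1.16e-18

Total volume = 207 + 346 = 553 mL.
[Ce^3+] = 2.94 × 10^-4 × (207/553) = 1.101 × 10^-4 M
[CO3^2-] = 7.32 × 10^-4 × (346/553) = 4.580 × 10^-4 M
Ce2(CO3)3(s) ⇌ 2 Ce^3+(aq) + 3 CO3^2-(aq), so Q = [Ce^3+]^2[CO3^2-]^3
Q = (1.101 x 10^-4)^2(4.580 × 10^-4)^3 = 1.16 × 10^-18
Q > Ksp, so Ce2(CO3)3 will precipitate.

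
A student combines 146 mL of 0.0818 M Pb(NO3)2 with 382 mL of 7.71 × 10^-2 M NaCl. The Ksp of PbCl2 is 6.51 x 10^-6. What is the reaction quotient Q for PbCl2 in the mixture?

7.04 × 10^-5

Total volume = 146 + 382 = 528 mL.
[Pb^2+] = 8.18 × 10^-2 × (146/528) = 2.262 × 10^-2 M
[Cl^-] = 7.71 x 10^-2 × (382/528) = 5.578 × 10^-2 M
PbCl2(s) ⇌ Pb^2+(aq) + 2 Cl^-(aq), so Q = [Pb^2+][Cl^-]^2
Q = (2.262 × 10^-2)(5.578 × 10^-2)^2 = 7.04 x 10^-5
Q > Ksp, so PbCl2 will precipitate.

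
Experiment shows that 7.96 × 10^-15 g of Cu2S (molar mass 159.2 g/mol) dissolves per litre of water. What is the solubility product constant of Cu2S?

Molar solubility s = (7.96 × 10^-15 g/L) / (159.2 g/mol) = 5.000 × 10^-17 M.
Cu2S(s) <=> 2 Cu^+(aq) + S^2-(aq)
With molar solubility s: [Cu^+] = 2s, [S^2-] = s.
Ksp = [Cu^+]^2[S^2-]
Substituting: Ksp = (2s)^2s = 4s^3
Ksp = 4 × (5.000 × 10^-17)^3 = 5.00 × 10^-49

5.00 x 10^-49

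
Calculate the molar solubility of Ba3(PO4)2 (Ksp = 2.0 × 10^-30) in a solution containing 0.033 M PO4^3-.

Ba3(PO4)2(s) <=> 3 Ba^2+ + 2 PO4^3-
Ksp = [Ba^2+]^3[PO4^3-]^2
Let s be the molar solubility in this solution. [Ba^2+] = 3s, [PO4^3-] = 0.033 + 2s ≈ 0.033 (common-ion effect: PO4^3- is already 0.033 M).
Ksp ≈ (3s)^3 × (0.033)^2
s = 4.1 × 10^-10 M
Check: 2s = 8.2 × 10^-10 ≪ 0.033, so the approximation is valid.

s = 4.1 x 10^-10 M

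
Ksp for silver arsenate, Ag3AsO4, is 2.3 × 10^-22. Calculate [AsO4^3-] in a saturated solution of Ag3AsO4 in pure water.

[AsO4^3-] ≈ 1.7e-6 M

Ag3AsO4(s) ⇌ 3 Ag^+(aq) + AsO4^3-(aq)
Ksp = [Ag^+]^3[AsO4^3-]
For each mole of Ag3AsO4 that dissolves: [Ag^+] = 3s, [AsO4^3-] = s.
So Ksp = (3s)^3 × s = 27s^4
Solving, s = (2.3 × 10^-22/27)^(1/4) = 1.71 × 10^-6 M
[AsO4^3-] = s = 1.7 x 10^-6 M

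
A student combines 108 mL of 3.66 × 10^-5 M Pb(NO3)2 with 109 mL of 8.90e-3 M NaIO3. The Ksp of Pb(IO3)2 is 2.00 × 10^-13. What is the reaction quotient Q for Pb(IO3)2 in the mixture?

3.64 × 10^-10

Total volume = 108 + 109 = 217 mL.
[Pb^2+] = 3.66 × 10^-5 × (108/217) = 1.822 x 10^-5 M
[IO3^-] = 8.90 x 10^-3 × (109/217) = 4.471 × 10^-3 M
Pb(IO3)2(s) ⇌ Pb^2+ + 2 IO3^-, so Q = [Pb^2+][IO3^-]^2
Q = (1.822 × 10^-5)(4.471 × 10^-3)^2 = 3.64 × 10^-10
Q > Ksp, so Pb(IO3)2 will precipitate.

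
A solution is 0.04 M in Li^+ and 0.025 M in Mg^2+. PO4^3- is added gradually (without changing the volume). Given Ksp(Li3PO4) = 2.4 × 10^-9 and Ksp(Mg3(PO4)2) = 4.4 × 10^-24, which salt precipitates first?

Precipitation of each salt starts when its ion product equals its Ksp.
For Li3PO4: 2.4 × 10^-9 = (0.04)^3 × [PO4^3-]  ⇒  [PO4^3-] = 3.8 × 10^-5 M.
For Mg3(PO4)2: 4.4 × 10^-24 = (0.025)^3 × [PO4^3-]^2  ⇒  [PO4^3-] = 5.3 x 10^-10 M.
The salt with the lower threshold [PO4^3-] precipitates first: Mg3(PO4)2.

Mg3(PO4)2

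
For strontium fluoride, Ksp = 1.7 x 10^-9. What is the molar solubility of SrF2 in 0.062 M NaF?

SrF2(s) <=> Sr^2+(aq) + 2 F^-(aq)
Ksp = [Sr^2+][F^-]^2
If s mol/L dissolves here, [Sr^2+] = s, [F^-] = 0.062 + 2s ≈ 0.062 (since F^- from NaF dominates).
Ksp ≈ s × (0.062)^2
s = 4.4 × 10^-7 M
Check: 2s = 8.8 × 10^-7 ≪ 0.062, so the approximation is valid.

s ≈ 4.4 x 10^-7 M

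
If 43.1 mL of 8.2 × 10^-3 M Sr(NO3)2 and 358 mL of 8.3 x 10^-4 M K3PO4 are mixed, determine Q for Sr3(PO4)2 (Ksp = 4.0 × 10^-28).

3.8 × 10^-16

Total volume = 43.1 + 358 = 401.1 mL.
[Sr^2+] = 8.2 × 10^-3 × (43.1/401.1) = 8.81 × 10^-4 M
[PO4^3-] = 8.3 × 10^-4 × (358/401.1) = 7.41 × 10^-4 M
Sr3(PO4)2(s) ⇌ 3 Sr^2+(aq) + 2 PO4^3-(aq), so Q = [Sr^2+]^3[PO4^3-]^2
Q = (8.81 × 10^-4)^3(7.41 x 10^-4)^2 = 3.8 × 10^-16
Q > Ksp, so Sr3(PO4)2 will precipitate.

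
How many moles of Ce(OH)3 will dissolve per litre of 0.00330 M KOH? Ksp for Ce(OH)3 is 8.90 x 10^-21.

Ce(OH)3(s) ⇌ Ce^3+ + 3 OH^-
Ksp = [Ce^3+][OH^-]^3
Let s be the molar solubility in this solution. [Ce^3+] = s, [OH^-] = 0.00330 + 3s ≈ 0.00330 (Ksp is small, so little additional dissolves).
Ksp ≈ s × (0.00330)^3
s = 2.48 x 10^-13 M
Check: 3s = 7.4 × 10^-13 ≪ 0.00330, so the approximation is valid.

s = 2.48 x 10^-13 M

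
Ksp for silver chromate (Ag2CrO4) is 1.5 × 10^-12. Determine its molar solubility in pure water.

Ag2CrO4(s) ⇌ 2 Ag^+ + CrO4^2-
Ksp = [Ag^+]^2[CrO4^2-]
With molar solubility s: [Ag^+] = 2s, [CrO4^2-] = s.
So Ksp = (2s)^2 × s = 4s^3
s^3 = 1.5 × 10^-12 / 4, so s = 7.2 × 10^-5 M

s ≈ 7.2e-5 M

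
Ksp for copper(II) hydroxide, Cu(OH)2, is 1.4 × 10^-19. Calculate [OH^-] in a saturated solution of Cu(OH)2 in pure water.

Cu(OH)2(s) ⇌ Cu^2+(aq) + 2 OH^-(aq)
Ksp = [Cu^2+][OH^-]^2
With molar solubility s: [Cu^2+] = s, [OH^-] = 2s.
Substituting: Ksp = s(2s)^2 = 4s^3
s^3 = 1.4 × 10^-19 / 4, so s = 3.27 x 10^-7 M
[OH^-] = 2s = 6.5 × 10^-7 M

6.5 x 10^-7 M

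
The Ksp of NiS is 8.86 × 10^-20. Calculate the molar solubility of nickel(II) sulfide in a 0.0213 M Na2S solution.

NiS(s) <=> Ni^2+ + S^2-
Ksp = [Ni^2+][S^2-]
Let s be the molar solubility in this solution. [Ni^2+] = s, [S^2-] = 0.0213 + s ≈ 0.0213 (Ksp is small, so little additional dissolves).
Ksp ≈ s × 0.0213
s = 4.16 x 10^-18 M
Check: s = 4.2 x 10^-18 ≪ 0.0213, so the approximation is valid.

s = 4.16 x 10^-18 M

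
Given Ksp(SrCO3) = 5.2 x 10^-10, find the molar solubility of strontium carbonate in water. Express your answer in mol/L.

SrCO3(s) ⇌ Sr^2+ + CO3^2-
Ksp = [Sr^2+][CO3^2-]
If s mol/L of SrCO3 dissolves, [Sr^2+] = s and [CO3^2-] = s.
Ksp = (s)(s) = s^2
s = √(5.2 x 10^-10) = 2.3 × 10^-5 M

s ≈ 2.3e-5 M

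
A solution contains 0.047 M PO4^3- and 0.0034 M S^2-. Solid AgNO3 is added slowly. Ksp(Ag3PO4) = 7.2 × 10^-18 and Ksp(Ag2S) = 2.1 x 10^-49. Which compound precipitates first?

Each salt begins to precipitate when Q = Ksp, i.e. when [Ag^+] reaches its threshold.
For Ag3PO4: 7.2 × 10^-18 = 0.047 × [Ag^+]^3  ⇒  [Ag^+] = 5.4 x 10^-6 M.
For Ag2S: 2.1 x 10^-49 = 0.0034 × [Ag^+]^2  ⇒  [Ag^+] = 7.9 × 10^-24 M.
The salt with the lower threshold [Ag^+] precipitates first: Ag2S.

Ag2S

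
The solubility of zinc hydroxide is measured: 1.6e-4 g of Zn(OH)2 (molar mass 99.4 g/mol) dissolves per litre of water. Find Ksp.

Molar solubility s = (1.6 × 10^-4 g/L) / (99.4 g/mol) = 1.61 x 10^-6 M.
Zn(OH)2(s) ⇌ Zn^2+(aq) + 2 OH^-(aq)
For each mole of Zn(OH)2 that dissolves: [Zn^2+] = s, [OH^-] = 2s.
Ksp = [Zn^2+][OH^-]^2
Ksp = s(2s)^2 = 4s^3
Ksp = 4 × (1.61 x 10^-6)^3 = 1.7 x 10^-17

Ksp ≈ 1.7 × 10^-17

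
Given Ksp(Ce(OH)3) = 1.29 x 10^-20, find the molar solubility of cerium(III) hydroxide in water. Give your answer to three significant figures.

Ce(OH)3(s) <=> Ce^3+(aq) + 3 OH^-(aq)
Ksp = [Ce^3+][OH^-]^3
Let s = molar solubility. Then [Ce^3+] = s and [OH^-] = 3s.
Ksp = s(3s)^3 = 27s^4
s^4 = 1.29 x 10^-20 / 27, so s = 4.68 x 10^-6 M

s ≈ 4.68e-6 M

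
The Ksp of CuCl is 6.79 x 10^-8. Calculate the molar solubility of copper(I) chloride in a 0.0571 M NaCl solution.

s ≈ 1.19 × 10^-6 M

CuCl(s) ⇌ Cu^+(aq) + Cl^-(aq)
Ksp = [Cu^+][Cl^-]
Let s be the molar solubility in this solution. [Cu^+] = s, [Cl^-] = 0.0571 + s ≈ 0.0571 (since Cl^- from NaCl dominates).
Ksp ≈ s × 0.0571
s = 1.19 × 10^-6 M
Check: s = 1.2 × 10^-6 ≪ 0.0571, so the approximation is valid.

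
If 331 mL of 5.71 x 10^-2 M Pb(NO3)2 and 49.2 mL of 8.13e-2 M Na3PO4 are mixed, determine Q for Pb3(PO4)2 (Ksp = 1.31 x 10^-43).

Total volume = 331 + 49.2 = 380.2 mL.
[Pb^2+] = 5.71 × 10^-2 × (331/380.2) = 4.971 × 10^-2 M
[PO4^3-] = 8.13 x 10^-2 × (49.2/380.2) = 1.052 × 10^-2 M
Pb3(PO4)2(s) <=> 3 Pb^2+ + 2 PO4^3-, so Q = [Pb^2+]^3[PO4^3-]^2
Q = (4.971 × 10^-2)^3(1.052 × 10^-2)^2 = 1.36 x 10^-8
Q > Ksp, so Pb3(PO4)2 will precipitate.

Q ≈ 1.36e-8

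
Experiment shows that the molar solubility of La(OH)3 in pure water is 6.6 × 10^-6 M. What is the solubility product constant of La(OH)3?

Ksp ≈ 5.1 x 10^-20

La(OH)3(s) <=> La^3+ + 3 OH^-
With molar solubility s: [La^3+] = s, [OH^-] = 3s.
Ksp = [La^3+][OH^-]^3
Ksp = s(3s)^3 = 27s^4
With s = 6.6 x 10^-6: Ksp = 5.1 × 10^-20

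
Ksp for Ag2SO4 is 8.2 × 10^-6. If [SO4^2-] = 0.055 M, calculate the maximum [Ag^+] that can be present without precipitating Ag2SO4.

Ag2SO4(s) ⇌ 2 Ag^+ + SO4^2-
Ksp = [Ag^+]^2[SO4^2-]
Precipitation begins when Q = Ksp. With [SO4^2-] = 0.055 M:
8.2 × 10^-6 = (0.055) × [Ag^+]^2
[Ag^+] = (8.2 × 10^-6 / 5.5 × 10^-2)^(1/2) = 1.2 × 10^-2 M

[Ag^+] ≈ 0.012 M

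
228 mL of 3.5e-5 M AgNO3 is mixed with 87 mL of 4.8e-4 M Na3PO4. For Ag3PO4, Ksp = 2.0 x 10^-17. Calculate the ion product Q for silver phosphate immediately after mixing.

Q ≈ 2.2e-18

Total volume = 228 + 87 = 315 mL.
[Ag^+] = 3.5 × 10^-5 × (228/315) = 2.53 x 10^-5 M
[PO4^3-] = 4.8 x 10^-4 × (87/315) = 1.33 × 10^-4 M
Ag3PO4(s) ⇌ 3 Ag^+(aq) + PO4^3-(aq), so Q = [Ag^+]^3[PO4^3-]
Q = (2.53 x 10^-5)^3(1.33 × 10^-4) = 2.2 x 10^-18
Q < Ksp, so no precipitate of Ag3PO4 forms.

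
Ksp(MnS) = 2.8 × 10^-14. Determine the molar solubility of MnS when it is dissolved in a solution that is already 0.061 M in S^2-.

MnS(s) <=> Mn^2+(aq) + S^2-(aq)
Ksp = [Mn^2+][S^2-]
If s mol/L dissolves here, [Mn^2+] = s, [S^2-] = 0.061 + s ≈ 0.061 (since the S^2- already present dominates).
Ksp ≈ s × 0.061
s = 4.6 x 10^-13 M
Check: s = 4.6 × 10^-13 ≪ 0.061, so the approximation is valid.

s ≈ 4.6 × 10^-13 M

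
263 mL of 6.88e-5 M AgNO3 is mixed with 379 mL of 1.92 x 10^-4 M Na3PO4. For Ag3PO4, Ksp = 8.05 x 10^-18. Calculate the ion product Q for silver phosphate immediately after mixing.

Q = 2.54e-18

Total volume = 263 + 379 = 642 mL.
[Ag^+] = 6.88 × 10^-5 × (263/642) = 2.818 x 10^-5 M
[PO4^3-] = 1.92 x 10^-4 × (379/642) = 1.133 × 10^-4 M
Ag3PO4(s) ⇌ 3 Ag^+ + PO4^3-, so Q = [Ag^+]^3[PO4^3-]
Q = (2.818 × 10^-5)^3(1.133 × 10^-4) = 2.54 x 10^-18
Q < Ksp, so no precipitate of Ag3PO4 forms.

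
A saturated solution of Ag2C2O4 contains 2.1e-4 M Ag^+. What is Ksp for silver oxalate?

4.6 × 10^-12

Ag2C2O4(s) ⇌ 2 Ag^+(aq) + C2O4^2-(aq)
Stoichiometry gives [C2O4^2-] = (1/2)[Ag^+] = 1.05 × 10^-4 M.
Ksp = [Ag^+]^2[C2O4^2-]
Ksp = (2.1 × 10^-4)^2 × 1.05 × 10^-4 = 4.6 × 10^-12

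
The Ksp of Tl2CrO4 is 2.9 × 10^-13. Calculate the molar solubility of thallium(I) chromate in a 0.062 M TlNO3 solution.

s = 7.5 × 10^-11 M

Tl2CrO4(s) ⇌ 2 Tl^+ + CrO4^2-
Ksp = [Tl^+]^2[CrO4^2-]
If s mol/L dissolves here, [Tl^+] = 0.062 + 2s ≈ 0.062, [CrO4^2-] = s (Ksp is small, so little additional dissolves).
Ksp ≈ (0.062)^2 × s
s = 7.5 × 10^-11 M
Check: 2s = 1.5 × 10^-10 ≪ 0.062, so the approximation is valid.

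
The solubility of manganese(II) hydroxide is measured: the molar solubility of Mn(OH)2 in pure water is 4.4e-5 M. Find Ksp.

Ksp = 3.4 × 10^-13

Mn(OH)2(s) ⇌ Mn^2+ + 2 OH^-
Let s = molar solubility. Then [Mn^2+] = s and [OH^-] = 2s.
Ksp = [Mn^2+][OH^-]^2
So Ksp = s × (2s)^2 = 4s^3
With s = 4.4 × 10^-5: Ksp = 3.4 x 10^-13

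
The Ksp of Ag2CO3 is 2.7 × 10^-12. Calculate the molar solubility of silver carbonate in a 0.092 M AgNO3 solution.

Ag2CO3(s) ⇌ 2 Ag^+(aq) + CO3^2-(aq)
Ksp = [Ag^+]^2[CO3^2-]
Let s be the molar solubility in this solution. [Ag^+] = 0.092 + 2s ≈ 0.092, [CO3^2-] = s (Ksp is small, so little additional dissolves).
Ksp ≈ (0.092)^2 × s
s = 3.2 × 10^-10 M
Check: 2s = 6.4 x 10^-10 ≪ 0.092, so the approximation is valid.

3.2 x 10^-10 M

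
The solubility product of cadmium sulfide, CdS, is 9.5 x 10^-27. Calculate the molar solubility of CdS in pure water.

s = 9.7 x 10^-14 M

CdS(s) ⇌ Cd^2+(aq) + S^2-(aq)
Ksp = [Cd^2+][S^2-]
With molar solubility s: [Cd^2+] = s, [S^2-] = s.
Ksp = s^2
s = √(9.5 x 10^-27) = 9.7 x 10^-14 M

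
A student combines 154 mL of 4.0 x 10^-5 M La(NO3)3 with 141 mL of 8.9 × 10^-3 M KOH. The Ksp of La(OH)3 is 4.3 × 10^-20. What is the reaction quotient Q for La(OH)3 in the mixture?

Q ≈ 1.6e-12

Total volume = 154 + 141 = 295 mL.
[La^3+] = 4.0 × 10^-5 × (154/295) = 2.09 × 10^-5 M
[OH^-] = 8.9 × 10^-3 × (141/295) = 4.25 × 10^-3 M
La(OH)3(s) ⇌ La^3+(aq) + 3 OH^-(aq), so Q = [La^3+][OH^-]^3
Q = (2.09 × 10^-5)(4.25 x 10^-3)^3 = 1.6 × 10^-12
Q > Ksp, so La(OH)3 will precipitate.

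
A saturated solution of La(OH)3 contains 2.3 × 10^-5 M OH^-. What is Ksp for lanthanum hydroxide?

Ksp = 9.3 x 10^-20

La(OH)3(s) ⇌ La^3+ + 3 OH^-
Stoichiometry gives [La^3+] = (1/3)[OH^-] = 7.67 × 10^-6 M.
Ksp = [La^3+][OH^-]^3
Ksp = 7.67 × 10^-6 × (2.3 x 10^-5)^3 = 9.3 × 10^-20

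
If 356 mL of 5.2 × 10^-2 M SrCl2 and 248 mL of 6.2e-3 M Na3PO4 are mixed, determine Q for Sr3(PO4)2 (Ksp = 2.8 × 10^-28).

Q = 1.9 × 10^-10

Total volume = 356 + 248 = 604 mL.
[Sr^2+] = 5.2 x 10^-2 × (356/604) = 3.06 × 10^-2 M
[PO4^3-] = 6.2 x 10^-3 × (248/604) = 2.55 × 10^-3 M
Sr3(PO4)2(s) ⇌ 3 Sr^2+ + 2 PO4^3-, so Q = [Sr^2+]^3[PO4^3-]^2
Q = (3.06 x 10^-2)^3(2.55 × 10^-3)^2 = 1.9 × 10^-10
Q > Ksp, so Sr3(PO4)2 will precipitate.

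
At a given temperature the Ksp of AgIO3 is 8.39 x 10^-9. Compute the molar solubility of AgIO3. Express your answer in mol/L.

s = 9.16 x 10^-5 M

AgIO3(s) ⇌ Ag^+(aq) + IO3^-(aq)
Ksp = [Ag^+][IO3^-]
With molar solubility s: [Ag^+] = s, [IO3^-] = s.
Ksp = (s)(s) = s^2
s = (8.39 x 10^-9)^(1/2) = 9.16 × 10^-5 M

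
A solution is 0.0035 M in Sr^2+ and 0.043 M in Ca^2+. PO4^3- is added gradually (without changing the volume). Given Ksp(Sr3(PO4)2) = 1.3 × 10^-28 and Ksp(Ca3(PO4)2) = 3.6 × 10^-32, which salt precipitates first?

Each salt begins to precipitate when Q = Ksp, i.e. when [PO4^3-] reaches its threshold.
For Sr3(PO4)2: 1.3 × 10^-28 = (0.0035)^3 × [PO4^3-]^2  ⇒  [PO4^3-] = 5.5 × 10^-11 M.
For Ca3(PO4)2: 3.6 × 10^-32 = (0.043)^3 × [PO4^3-]^2  ⇒  [PO4^3-] = 2.1 × 10^-14 M.
The salt with the lower threshold [PO4^3-] precipitates first: Ca3(PO4)2.

Ca3(PO4)2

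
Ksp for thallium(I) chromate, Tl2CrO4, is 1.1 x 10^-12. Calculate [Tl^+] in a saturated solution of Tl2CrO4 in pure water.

1.3e-4 M

Tl2CrO4(s) ⇌ 2 Tl^+ + CrO4^2-
Ksp = [Tl^+]^2[CrO4^2-]
Let s = molar solubility. Then [Tl^+] = 2s and [CrO4^2-] = s.
So Ksp = (2s)^2 × s = 4s^3
s = (1.1 x 10^-12 / 4)^(1/3) = 6.50 × 10^-5 M
[Tl^+] = 2s = 1.3 × 10^-4 M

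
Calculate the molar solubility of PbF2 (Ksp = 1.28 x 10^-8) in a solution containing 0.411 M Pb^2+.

s = 8.82 × 10^-5 M

PbF2(s) ⇌ Pb^2+(aq) + 2 F^-(aq)
Ksp = [Pb^2+][F^-]^2
Let s = moles of PbF2 that dissolve per litre. [Pb^2+] = 0.411 + s ≈ 0.411, [F^-] = 2s (Ksp is small, so little additional dissolves).
Ksp ≈ 0.411 × (2s)^2
s = 8.82 x 10^-5 M
Check: s = 8.8 × 10^-5 ≪ 0.411, so the approximation is valid.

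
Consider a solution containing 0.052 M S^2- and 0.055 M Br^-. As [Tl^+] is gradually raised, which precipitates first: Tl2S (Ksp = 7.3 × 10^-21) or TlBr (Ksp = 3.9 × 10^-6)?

Each salt begins to precipitate when Q = Ksp, i.e. when [Tl^+] reaches its threshold.
For Tl2S: 7.3 × 10^-21 = 0.052 × [Tl^+]^2  ⇒  [Tl^+] = 3.7 × 10^-10 M.
For TlBr: 3.9 × 10^-6 = 0.055 × [Tl^+]  ⇒  [Tl^+] = 7.1 x 10^-5 M.
The salt with the lower threshold [Tl^+] precipitates first: Tl2S.

Tl2S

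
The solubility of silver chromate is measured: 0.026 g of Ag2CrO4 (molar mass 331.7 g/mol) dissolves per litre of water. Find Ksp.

Ksp = 1.9 × 10^-12

Molar solubility s = (2.6 × 10^-2 g/L) / (331.7 g/mol) = 7.84 x 10^-5 M.
Ag2CrO4(s) ⇌ 2 Ag^+(aq) + CrO4^2-(aq)
With molar solubility s: [Ag^+] = 2s, [CrO4^2-] = s.
Ksp = [Ag^+]^2[CrO4^2-]
Ksp = (2s)^2s = 4s^3
Ksp = 4 × (7.84 × 10^-5)^3 = 1.9 × 10^-12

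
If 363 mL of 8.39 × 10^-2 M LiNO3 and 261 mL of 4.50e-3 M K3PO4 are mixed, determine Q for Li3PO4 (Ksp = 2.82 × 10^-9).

Q = 2.19 x 10^-7

Total volume = 363 + 261 = 624 mL.
[Li^+] = 8.39 × 10^-2 × (363/624) = 4.881 x 10^-2 M
[PO4^3-] = 4.50 x 10^-3 × (261/624) = 1.882 × 10^-3 M
Li3PO4(s) <=> 3 Li^+ + PO4^3-, so Q = [Li^+]^3[PO4^3-]
Q = (4.881 × 10^-2)^3(1.882 × 10^-3) = 2.19 × 10^-7
Q > Ksp, so Li3PO4 will precipitate.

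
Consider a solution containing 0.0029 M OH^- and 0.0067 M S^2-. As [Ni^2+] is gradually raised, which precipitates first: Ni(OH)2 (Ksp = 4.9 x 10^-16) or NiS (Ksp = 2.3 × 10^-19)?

Precipitation of each salt starts when its ion product equals its Ksp.
For Ni(OH)2: 4.9 x 10^-16 = (0.0029)^2 × [Ni^2+]  ⇒  [Ni^2+] = 5.8 x 10^-11 M.
For NiS: 2.3 × 10^-19 = 0.0067 × [Ni^2+]  ⇒  [Ni^2+] = 3.4 × 10^-17 M.
The salt with the lower threshold [Ni^2+] precipitates first: NiS.

NiS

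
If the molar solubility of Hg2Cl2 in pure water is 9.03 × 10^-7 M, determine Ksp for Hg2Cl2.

Ksp ≈ 2.95 x 10^-18

Hg2Cl2(s) ⇌ Hg2^2+(aq) + 2 Cl^-(aq)
Let s = molar solubility. Then [Hg2^2+] = s and [Cl^-] = 2s.
Ksp = [Hg2^2+][Cl^-]^2
Ksp = s(2s)^2 = 4s^3
With s = 9.03 x 10^-7: Ksp = 2.95 × 10^-18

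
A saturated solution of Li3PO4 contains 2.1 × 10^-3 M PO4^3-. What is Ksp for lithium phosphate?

Li3PO4(s) ⇌ 3 Li^+ + PO4^3-
Stoichiometry gives [Li^+] = (3/1)[PO4^3-] = 6.30 × 10^-3 M.
Ksp = [Li^+]^3[PO4^3-]
Ksp = (6.30 × 10^-3)^3 × 2.1 × 10^-3 = 5.3 × 10^-10

Ksp ≈ 5.3e-10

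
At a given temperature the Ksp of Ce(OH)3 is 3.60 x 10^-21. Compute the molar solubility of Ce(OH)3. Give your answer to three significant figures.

s ≈ 3.40 × 10^-6 M

Ce(OH)3(s) ⇌ Ce^3+ + 3 OH^-
Ksp = [Ce^3+][OH^-]^3
For each mole of Ce(OH)3 that dissolves: [Ce^3+] = s, [OH^-] = 3s.
Ksp = s(3s)^3 = 27s^4
s^4 = 3.60 x 10^-21 / 27, so s = 3.40 x 10^-6 M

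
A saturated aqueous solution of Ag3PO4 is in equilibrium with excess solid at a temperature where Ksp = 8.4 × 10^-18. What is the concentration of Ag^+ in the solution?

[Ag^+] ≈ 7.1 × 10^-5 M

Ag3PO4(s) ⇌ 3 Ag^+ + PO4^3-
Ksp = [Ag^+]^3[PO4^3-]
With molar solubility s: [Ag^+] = 3s, [PO4^3-] = s.
Ksp = (3s)^3s = 27s^4
s = (8.4 × 10^-18 / 27)^(1/4) = 2.36 × 10^-5 M
[Ag^+] = 3s = 7.1 × 10^-5 M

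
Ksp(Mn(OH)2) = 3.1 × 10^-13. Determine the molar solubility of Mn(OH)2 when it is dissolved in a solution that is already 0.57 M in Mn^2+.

Mn(OH)2(s) ⇌ Mn^2+(aq) + 2 OH^-(aq)
Ksp = [Mn^2+][OH^-]^2
Let s = moles of Mn(OH)2 that dissolve per litre. [Mn^2+] = 0.57 + s ≈ 0.57, [OH^-] = 2s (since the Mn^2+ already present dominates).
Ksp ≈ 0.57 × (2s)^2
s = 3.7 × 10^-7 M
Check: s = 3.7 x 10^-7 ≪ 0.57, so the approximation is valid.

s = 3.7 x 10^-7 M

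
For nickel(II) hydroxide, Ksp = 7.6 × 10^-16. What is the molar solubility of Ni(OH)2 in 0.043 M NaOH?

Ni(OH)2(s) ⇌ Ni^2+(aq) + 2 OH^-(aq)
Ksp = [Ni^2+][OH^-]^2
Let s be the molar solubility in this solution. [Ni^2+] = s, [OH^-] = 0.043 + 2s ≈ 0.043 (since OH^- from NaOH dominates).
Ksp ≈ s × (0.043)^2
s = 4.1 x 10^-13 M
Check: 2s = 8.2 x 10^-13 ≪ 0.043, so the approximation is valid.

4.1e-13 M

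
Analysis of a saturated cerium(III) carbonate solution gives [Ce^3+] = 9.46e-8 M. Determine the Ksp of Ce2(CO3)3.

Ce2(CO3)3(s) <=> 2 Ce^3+ + 3 CO3^2-
Stoichiometry gives [CO3^2-] = (3/2)[Ce^3+] = 1.419 × 10^-7 M.
Ksp = [Ce^3+]^2[CO3^2-]^3
Ksp = (9.46 x 10^-8)^2 × (1.419 x 10^-7)^3 = 2.56 × 10^-35

Ksp ≈ 2.56e-35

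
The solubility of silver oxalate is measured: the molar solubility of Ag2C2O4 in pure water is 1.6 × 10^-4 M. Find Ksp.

Ksp ≈ 1.6 × 10^-11

Ag2C2O4(s) <=> 2 Ag^+ + C2O4^2-
Let s = molar solubility. Then [Ag^+] = 2s and [C2O4^2-] = s.
Ksp = [Ag^+]^2[C2O4^2-]
Substituting: Ksp = (2s)^2s = 4s^3
Ksp = 4 × (1.6 x 10^-4)^3 = 1.6 × 10^-11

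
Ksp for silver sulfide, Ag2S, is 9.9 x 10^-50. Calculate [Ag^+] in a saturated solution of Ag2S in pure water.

Ag2S(s) ⇌ 2 Ag^+(aq) + S^2-(aq)
Ksp = [Ag^+]^2[S^2-]
Let s = molar solubility. Then [Ag^+] = 2s and [S^2-] = s.
So Ksp = (2s)^2 × s = 4s^3
s^3 = 9.9 x 10^-50 / 4, so s = 2.91 × 10^-17 M
[Ag^+] = 2s = 5.8 × 10^-17 M

5.8 × 10^-17 M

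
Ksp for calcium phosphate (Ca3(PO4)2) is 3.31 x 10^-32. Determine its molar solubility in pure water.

Ca3(PO4)2(s) ⇌ 3 Ca^2+ + 2 PO4^3-
Ksp = [Ca^2+]^3[PO4^3-]^2
With molar solubility s: [Ca^2+] = 3s, [PO4^3-] = 2s.
Substituting: Ksp = (3s)^3(2s)^2 = 108s^5
s = (3.31 x 10^-32 / 108)^(1/5) = 1.98 x 10^-7 M

s = 1.98 × 10^-7 M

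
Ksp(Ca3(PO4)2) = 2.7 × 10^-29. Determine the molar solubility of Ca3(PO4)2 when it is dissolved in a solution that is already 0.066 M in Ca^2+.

1.5 × 10^-13 M

Ca3(PO4)2(s) ⇌ 3 Ca^2+ + 2 PO4^3-
Ksp = [Ca^2+]^3[PO4^3-]^2
If s mol/L dissolves here, [Ca^2+] = 0.066 + 3s ≈ 0.066, [PO4^3-] = 2s (since the Ca^2+ already present dominates).
Ksp ≈ (0.066)^3 × (2s)^2
s = 1.5 × 10^-13 M
Check: 3s = 4.6 × 10^-13 ≪ 0.066, so the approximation is valid.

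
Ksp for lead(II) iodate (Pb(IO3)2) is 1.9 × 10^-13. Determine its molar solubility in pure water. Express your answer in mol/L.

Pb(IO3)2(s) <=> Pb^2+ + 2 IO3^-
Ksp = [Pb^2+][IO3^-]^2
For each mole of Pb(IO3)2 that dissolves: [Pb^2+] = s, [IO3^-] = 2s.
Ksp = s(2s)^2 = 4s^3
Solving, s = (1.9 × 10^-13/4)^(1/3) = 3.6 x 10^-5 M

s ≈ 3.6e-5 M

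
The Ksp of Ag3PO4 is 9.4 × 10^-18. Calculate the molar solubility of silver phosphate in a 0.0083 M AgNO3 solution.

Ag3PO4(s) <=> 3 Ag^+ + PO4^3-
Ksp = [Ag^+]^3[PO4^3-]
If s mol/L dissolves here, [Ag^+] = 0.0083 + 3s ≈ 0.0083, [PO4^3-] = s (since Ag^+ from AgNO3 dominates).
Ksp ≈ (0.0083)^3 × s
s = 1.6 x 10^-11 M
Check: 3s = 4.9 × 10^-11 ≪ 0.0083, so the approximation is valid.

s ≈ 1.6e-11 M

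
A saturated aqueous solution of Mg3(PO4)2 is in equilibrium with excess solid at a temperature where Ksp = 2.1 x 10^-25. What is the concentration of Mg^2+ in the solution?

[Mg^2+] ≈ 1.4e-5 M

Mg3(PO4)2(s) ⇌ 3 Mg^2+(aq) + 2 PO4^3-(aq)
Ksp = [Mg^2+]^3[PO4^3-]^2
Let s = molar solubility. Then [Mg^2+] = 3s and [PO4^3-] = 2s.
Substituting: Ksp = (3s)^3(2s)^2 = 108s^5
s^5 = 2.1 x 10^-25 / 108, so s = 4.55 x 10^-6 M
[Mg^2+] = 3s = 1.4 × 10^-5 M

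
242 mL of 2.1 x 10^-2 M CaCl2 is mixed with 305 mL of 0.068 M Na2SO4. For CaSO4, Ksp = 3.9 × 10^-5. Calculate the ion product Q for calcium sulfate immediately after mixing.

Total volume = 242 + 305 = 547 mL.
[Ca^2+] = 2.1 x 10^-2 × (242/547) = 9.29 × 10^-3 M
[SO4^2-] = 6.8 × 10^-2 × (305/547) = 3.79 × 10^-2 M
CaSO4(s) ⇌ Ca^2+(aq) + SO4^2-(aq), so Q = [Ca^2+][SO4^2-]
Q = (9.29 × 10^-3)(3.79 × 10^-2) = 3.5 × 10^-4
Q > Ksp, so CaSO4 will precipitate.

3.5e-4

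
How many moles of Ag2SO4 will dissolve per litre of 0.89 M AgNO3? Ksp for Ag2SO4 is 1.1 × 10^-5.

Ag2SO4(s) <=> 2 Ag^+ + SO4^2-
Ksp = [Ag^+]^2[SO4^2-]
Let s be the molar solubility in this solution. [Ag^+] = 0.89 + 2s ≈ 0.89, [SO4^2-] = s (common-ion effect: Ag^+ is already 0.89 M).
Ksp ≈ (0.89)^2 × s
s = 1.4 × 10^-5 M
Check: 2s = 2.8 × 10^-5 ≪ 0.89, so the approximation is valid.

s = 1.4e-5 M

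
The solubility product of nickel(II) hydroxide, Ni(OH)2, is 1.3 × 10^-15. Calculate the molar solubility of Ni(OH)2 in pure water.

Ni(OH)2(s) ⇌ Ni^2+(aq) + 2 OH^-(aq)
Ksp = [Ni^2+][OH^-]^2
With molar solubility s: [Ni^2+] = s, [OH^-] = 2s.
Substituting: Ksp = s(2s)^2 = 4s^3
Solving, s = (1.3 × 10^-15/4)^(1/3) = 6.9 x 10^-6 M

6.9 × 10^-6 M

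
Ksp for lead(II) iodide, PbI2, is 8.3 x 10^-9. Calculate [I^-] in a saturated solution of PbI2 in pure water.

PbI2(s) ⇌ Pb^2+(aq) + 2 I^-(aq)
Ksp = [Pb^2+][I^-]^2
If s mol/L of PbI2 dissolves, [Pb^2+] = s and [I^-] = 2s.
Substituting: Ksp = s(2s)^2 = 4s^3
s^3 = 8.3 x 10^-9 / 4, so s = 1.28 x 10^-3 M
[I^-] = 2s = 2.6 x 10^-3 M

2.6 × 10^-3 M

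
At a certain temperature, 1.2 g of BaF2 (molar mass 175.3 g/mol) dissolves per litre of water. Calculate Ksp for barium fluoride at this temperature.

Molar solubility s = (1.2 g/L) / (175.3 g/mol) = 6.85 × 10^-3 M.
BaF2(s) ⇌ Ba^2+ + 2 F^-
Let s = molar solubility. Then [Ba^2+] = s and [F^-] = 2s.
Ksp = [Ba^2+][F^-]^2
So Ksp = s × (2s)^2 = 4s^3
With s = 6.85 × 10^-3: Ksp = 1.3 × 10^-6

Ksp = 1.3e-6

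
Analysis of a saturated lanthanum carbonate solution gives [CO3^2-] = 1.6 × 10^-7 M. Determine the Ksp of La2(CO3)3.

Ksp = 4.7 × 10^-35

La2(CO3)3(s) ⇌ 2 La^3+(aq) + 3 CO3^2-(aq)
Stoichiometry gives [La^3+] = (2/3)[CO3^2-] = 1.07 × 10^-7 M.
Ksp = [La^3+]^2[CO3^2-]^3
Ksp = (1.07 x 10^-7)^2 × (1.6 x 10^-7)^3 = 4.7 x 10^-35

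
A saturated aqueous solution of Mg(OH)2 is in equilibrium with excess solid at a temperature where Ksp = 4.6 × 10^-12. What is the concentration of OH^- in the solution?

[OH^-] = 2.1 × 10^-4 M

Mg(OH)2(s) ⇌ Mg^2+ + 2 OH^-
Ksp = [Mg^2+][OH^-]^2
For each mole of Mg(OH)2 that dissolves: [Mg^2+] = s, [OH^-] = 2s.
Substituting: Ksp = s(2s)^2 = 4s^3
s = (4.6 × 10^-12 / 4)^(1/3) = 1.05 × 10^-4 M
[OH^-] = 2s = 2.1 × 10^-4 M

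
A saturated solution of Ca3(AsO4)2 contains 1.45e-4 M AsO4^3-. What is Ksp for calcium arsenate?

2.16 × 10^-19

Ca3(AsO4)2(s) <=> 3 Ca^2+(aq) + 2 AsO4^3-(aq)
Stoichiometry gives [Ca^2+] = (3/2)[AsO4^3-] = 2.175 × 10^-4 M.
Ksp = [Ca^2+]^3[AsO4^3-]^2
Ksp = (2.175 × 10^-4)^3 × (1.45 × 10^-4)^2 = 2.16 × 10^-19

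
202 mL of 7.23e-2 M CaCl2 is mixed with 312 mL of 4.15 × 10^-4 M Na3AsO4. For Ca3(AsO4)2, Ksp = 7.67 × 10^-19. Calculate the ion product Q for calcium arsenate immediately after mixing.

Q = 1.46 × 10^-12

Total volume = 202 + 312 = 514 mL.
[Ca^2+] = 7.23 × 10^-2 × (202/514) = 2.841 x 10^-2 M
[AsO4^3-] = 4.15 × 10^-4 × (312/514) = 2.519 × 10^-4 M
Ca3(AsO4)2(s) ⇌ 3 Ca^2+(aq) + 2 AsO4^3-(aq), so Q = [Ca^2+]^3[AsO4^3-]^2
Q = (2.841 × 10^-2)^3(2.519 × 10^-4)^2 = 1.46 × 10^-12
Q > Ksp, so Ca3(AsO4)2 will precipitate.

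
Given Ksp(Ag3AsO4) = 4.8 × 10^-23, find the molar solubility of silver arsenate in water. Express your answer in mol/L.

Ag3AsO4(s) ⇌ 3 Ag^+(aq) + AsO4^3-(aq)
Ksp = [Ag^+]^3[AsO4^3-]
With molar solubility s: [Ag^+] = 3s, [AsO4^3-] = s.
So Ksp = (3s)^3 × s = 27s^4
s^4 = 4.8 × 10^-23 / 27, so s = 1.2 x 10^-6 M

1.2e-6 M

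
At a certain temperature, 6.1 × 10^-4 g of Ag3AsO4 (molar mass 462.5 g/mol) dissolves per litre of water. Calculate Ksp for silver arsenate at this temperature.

Molar solubility s = (6.1 x 10^-4 g/L) / (462.5 g/mol) = 1.32 x 10^-6 M.
Ag3AsO4(s) ⇌ 3 Ag^+ + AsO4^3-
If s mol/L of Ag3AsO4 dissolves, [Ag^+] = 3s and [AsO4^3-] = s.
Ksp = [Ag^+]^3[AsO4^3-]
Substituting: Ksp = (3s)^3s = 27s^4
With s = 1.32 × 10^-6: Ksp = 8.2 x 10^-23

Ksp ≈ 8.2e-23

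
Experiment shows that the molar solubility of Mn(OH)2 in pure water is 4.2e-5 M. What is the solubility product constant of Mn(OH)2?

Mn(OH)2(s) ⇌ Mn^2+ + 2 OH^-
Let s = molar solubility. Then [Mn^2+] = s and [OH^-] = 2s.
Ksp = [Mn^2+][OH^-]^2
Ksp = s(2s)^2 = 4s^3
Ksp = 4 × (4.2 × 10^-5)^3 = 3.0 × 10^-13

Ksp ≈ 3.0 × 10^-13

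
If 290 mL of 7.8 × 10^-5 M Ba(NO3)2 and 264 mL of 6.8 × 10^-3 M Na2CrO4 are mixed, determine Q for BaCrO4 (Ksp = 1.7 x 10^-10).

Total volume = 290 + 264 = 554 mL.
[Ba^2+] = 7.8 x 10^-5 × (290/554) = 4.08 × 10^-5 M
[CrO4^2-] = 6.8 × 10^-3 × (264/554) = 3.24 × 10^-3 M
BaCrO4(s) ⇌ Ba^2+(aq) + CrO4^2-(aq), so Q = [Ba^2+][CrO4^2-]
Q = (4.08 x 10^-5)(3.24 x 10^-3) = 1.3 × 10^-7
Q > Ksp, so BaCrO4 will precipitate.

Q = 1.3 × 10^-7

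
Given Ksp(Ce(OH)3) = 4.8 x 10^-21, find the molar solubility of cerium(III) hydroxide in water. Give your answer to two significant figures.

Ce(OH)3(s) ⇌ Ce^3+ + 3 OH^-
Ksp = [Ce^3+][OH^-]^3
If s mol/L of Ce(OH)3 dissolves, [Ce^3+] = s and [OH^-] = 3s.
Ksp = s(3s)^3 = 27s^4
s = (4.8 x 10^-21 / 27)^(1/4) = 3.7 × 10^-6 M

s ≈ 3.7 x 10^-6 M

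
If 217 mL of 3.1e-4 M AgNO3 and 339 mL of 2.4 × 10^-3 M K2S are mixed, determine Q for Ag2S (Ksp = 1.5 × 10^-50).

2.1 × 10^-11

Total volume = 217 + 339 = 556 mL.
[Ag^+] = 3.1 × 10^-4 × (217/556) = 1.21 × 10^-4 M
[S^2-] = 2.4 × 10^-3 × (339/556) = 1.46 × 10^-3 M
Ag2S(s) ⇌ 2 Ag^+ + S^2-, so Q = [Ag^+]^2[S^2-]
Q = (1.21 × 10^-4)^2(1.46 × 10^-3) = 2.1 × 10^-11
Q > Ksp, so Ag2S will precipitate.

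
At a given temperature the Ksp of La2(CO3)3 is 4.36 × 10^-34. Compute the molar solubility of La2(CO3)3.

8.34 × 10^-8 M

La2(CO3)3(s) ⇌ 2 La^3+(aq) + 3 CO3^2-(aq)
Ksp = [La^3+]^2[CO3^2-]^3
If s mol/L of La2(CO3)3 dissolves, [La^3+] = 2s and [CO3^2-] = 3s.
So Ksp = (2s)^2 × (3s)^3 = 108s^5
s^5 = 4.36 × 10^-34 / 108, so s = 8.34 × 10^-8 M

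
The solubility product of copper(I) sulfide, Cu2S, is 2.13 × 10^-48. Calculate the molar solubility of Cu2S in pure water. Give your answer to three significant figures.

Cu2S(s) ⇌ 2 Cu^+(aq) + S^2-(aq)
Ksp = [Cu^+]^2[S^2-]
Let s = molar solubility. Then [Cu^+] = 2s and [S^2-] = s.
Substituting: Ksp = (2s)^2s = 4s^3
s = (2.13 × 10^-48 / 4)^(1/3) = 8.11 × 10^-17 M

s ≈ 8.11e-17 M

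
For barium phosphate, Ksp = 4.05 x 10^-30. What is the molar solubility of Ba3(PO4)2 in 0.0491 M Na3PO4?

s ≈ 3.96e-10 M

Ba3(PO4)2(s) ⇌ 3 Ba^2+(aq) + 2 PO4^3-(aq)
Ksp = [Ba^2+]^3[PO4^3-]^2
If s mol/L dissolves here, [Ba^2+] = 3s, [PO4^3-] = 0.0491 + 2s ≈ 0.0491 (since PO4^3- from Na3PO4 dominates).
Ksp ≈ (3s)^3 × (0.0491)^2
s = 3.96 × 10^-10 M
Check: 2s = 7.9 × 10^-10 ≪ 0.0491, so the approximation is valid.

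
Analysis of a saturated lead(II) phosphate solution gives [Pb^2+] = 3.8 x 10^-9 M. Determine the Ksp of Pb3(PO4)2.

Pb3(PO4)2(s) ⇌ 3 Pb^2+ + 2 PO4^3-
Stoichiometry gives [PO4^3-] = (2/3)[Pb^2+] = 2.53 x 10^-9 M.
Ksp = [Pb^2+]^3[PO4^3-]^2
Ksp = (3.8 x 10^-9)^3 × (2.53 × 10^-9)^2 = 3.5 × 10^-43

Ksp = 3.5 × 10^-43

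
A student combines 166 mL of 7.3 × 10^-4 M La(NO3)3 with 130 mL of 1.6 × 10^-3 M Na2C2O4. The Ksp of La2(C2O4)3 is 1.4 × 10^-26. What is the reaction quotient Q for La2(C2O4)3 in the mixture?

5.8 x 10^-17

Total volume = 166 + 130 = 296 mL.
[La^3+] = 7.3 × 10^-4 × (166/296) = 4.09 x 10^-4 M
[C2O4^2-] = 1.6 × 10^-3 × (130/296) = 7.03 × 10^-4 M
La2(C2O4)3(s) ⇌ 2 La^3+(aq) + 3 C2O4^2-(aq), so Q = [La^3+]^2[C2O4^2-]^3
Q = (4.09 × 10^-4)^2(7.03 x 10^-4)^3 = 5.8 × 10^-17
Q > Ksp, so La2(C2O4)3 will precipitate.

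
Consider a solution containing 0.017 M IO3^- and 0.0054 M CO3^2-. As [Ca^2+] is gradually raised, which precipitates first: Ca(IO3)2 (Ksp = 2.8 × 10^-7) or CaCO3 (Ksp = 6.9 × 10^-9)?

Each salt begins to precipitate when Q = Ksp, i.e. when [Ca^2+] reaches its threshold.
For Ca(IO3)2: 2.8 × 10^-7 = (0.017)^2 × [Ca^2+]  ⇒  [Ca^2+] = 9.7 × 10^-4 M.
For CaCO3: 6.9 × 10^-9 = 0.0054 × [Ca^2+]  ⇒  [Ca^2+] = 1.3 x 10^-6 M.
The salt with the lower threshold [Ca^2+] precipitates first: CaCO3.

CaCO3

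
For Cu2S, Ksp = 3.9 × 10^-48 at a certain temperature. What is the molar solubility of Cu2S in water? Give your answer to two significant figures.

s = 9.9 x 10^-17 M

Cu2S(s) ⇌ 2 Cu^+ + S^2-
Ksp = [Cu^+]^2[S^2-]
Let s = molar solubility. Then [Cu^+] = 2s and [S^2-] = s.
Ksp = (2s)^2s = 4s^3
s = (3.9 × 10^-48 / 4)^(1/3) = 9.9 × 10^-17 M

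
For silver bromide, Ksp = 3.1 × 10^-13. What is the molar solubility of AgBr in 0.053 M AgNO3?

AgBr(s) <=> Ag^+ + Br^-
Ksp = [Ag^+][Br^-]
If s mol/L dissolves here, [Ag^+] = 0.053 + s ≈ 0.053, [Br^-] = s (common-ion effect: Ag^+ is already 0.053 M).
Ksp ≈ 0.053 × s
s = 5.8 × 10^-12 M
Check: s = 5.8 × 10^-12 ≪ 0.053, so the approximation is valid.

s = 5.8 x 10^-12 M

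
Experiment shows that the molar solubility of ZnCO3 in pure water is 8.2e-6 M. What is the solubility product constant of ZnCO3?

ZnCO3(s) <=> Zn^2+ + CO3^2-
If s mol/L of ZnCO3 dissolves, [Zn^2+] = s and [CO3^2-] = s.
Ksp = [Zn^2+][CO3^2-]
Ksp = s × s = s^2
With s = 8.2 × 10^-6: Ksp = 6.7 × 10^-11

Ksp = 6.7 x 10^-11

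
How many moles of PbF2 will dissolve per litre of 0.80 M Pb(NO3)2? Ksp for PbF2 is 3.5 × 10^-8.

PbF2(s) ⇌ Pb^2+ + 2 F^-
Ksp = [Pb^2+][F^-]^2
Let s be the molar solubility in this solution. [Pb^2+] = 0.80 + s ≈ 0.80, [F^-] = 2s (Ksp is small, so little additional dissolves).
Ksp ≈ 0.80 × (2s)^2
s = 1.0 x 10^-4 M
Check: s = 1.0 x 10^-4 ≪ 0.80, so the approximation is valid.

s = 1.0 x 10^-4 M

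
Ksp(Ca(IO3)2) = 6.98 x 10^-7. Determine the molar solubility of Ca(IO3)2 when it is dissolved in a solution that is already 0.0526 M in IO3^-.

Ca(IO3)2(s) <=> Ca^2+(aq) + 2 IO3^-(aq)
Ksp = [Ca^2+][IO3^-]^2
Let s = moles of Ca(IO3)2 that dissolve per litre. [Ca^2+] = s, [IO3^-] = 0.0526 + 2s ≈ 0.0526 (common-ion effect: IO3^- is already 0.0526 M).
Ksp ≈ s × (0.0526)^2
s = 2.52 × 10^-4 M
Check: 2s = 5.0 x 10^-4 ≪ 0.0526, so the approximation is valid.

s = 2.52 x 10^-4 M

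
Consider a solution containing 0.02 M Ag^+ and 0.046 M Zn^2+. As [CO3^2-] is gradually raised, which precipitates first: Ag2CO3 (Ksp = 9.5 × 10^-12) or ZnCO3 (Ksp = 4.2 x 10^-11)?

Each salt begins to precipitate when Q = Ksp, i.e. when [CO3^2-] reaches its threshold.
For Ag2CO3: 9.5 × 10^-12 = (0.02)^2 × [CO3^2-]  ⇒  [CO3^2-] = 2.4 x 10^-8 M.
For ZnCO3: 4.2 x 10^-11 = 0.046 × [CO3^2-]  ⇒  [CO3^2-] = 9.1 x 10^-10 M.
The salt with the lower threshold [CO3^2-] precipitates first: ZnCO3.

ZnCO3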